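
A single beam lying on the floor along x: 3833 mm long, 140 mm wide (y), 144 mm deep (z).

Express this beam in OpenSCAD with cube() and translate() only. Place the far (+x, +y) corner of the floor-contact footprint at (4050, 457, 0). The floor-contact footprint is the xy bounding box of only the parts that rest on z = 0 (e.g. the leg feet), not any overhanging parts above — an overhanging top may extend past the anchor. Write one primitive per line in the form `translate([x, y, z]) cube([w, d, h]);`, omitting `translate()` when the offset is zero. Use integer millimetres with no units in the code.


translate([217, 317, 0]) cube([3833, 140, 144]);


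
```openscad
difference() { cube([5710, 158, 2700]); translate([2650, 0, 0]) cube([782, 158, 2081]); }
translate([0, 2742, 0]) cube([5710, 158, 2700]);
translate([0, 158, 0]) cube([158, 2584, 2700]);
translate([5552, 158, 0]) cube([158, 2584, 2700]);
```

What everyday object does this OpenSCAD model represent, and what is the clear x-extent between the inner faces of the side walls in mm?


A single room. The interior width is 5394 mm.

Four walls enclosing a rectangle with a door in the front wall — a room. Outside width 5710 minus two 158 mm walls gives 5394 mm.


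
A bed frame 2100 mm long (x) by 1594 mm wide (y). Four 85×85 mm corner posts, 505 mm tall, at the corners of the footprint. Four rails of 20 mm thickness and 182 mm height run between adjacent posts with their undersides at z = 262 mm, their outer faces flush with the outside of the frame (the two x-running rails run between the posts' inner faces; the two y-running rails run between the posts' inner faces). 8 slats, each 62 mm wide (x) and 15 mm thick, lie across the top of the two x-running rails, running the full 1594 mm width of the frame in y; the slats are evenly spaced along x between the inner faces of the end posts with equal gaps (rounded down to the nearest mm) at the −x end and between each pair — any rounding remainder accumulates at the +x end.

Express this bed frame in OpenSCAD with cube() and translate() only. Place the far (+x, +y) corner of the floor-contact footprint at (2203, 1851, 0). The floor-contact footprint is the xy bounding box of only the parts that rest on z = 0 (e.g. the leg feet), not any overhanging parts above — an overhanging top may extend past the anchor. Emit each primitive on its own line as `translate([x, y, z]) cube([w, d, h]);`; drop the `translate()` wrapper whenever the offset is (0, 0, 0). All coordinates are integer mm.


translate([103, 257, 0]) cube([85, 85, 505]);
translate([103, 1766, 0]) cube([85, 85, 505]);
translate([2118, 257, 0]) cube([85, 85, 505]);
translate([2118, 1766, 0]) cube([85, 85, 505]);
translate([188, 257, 262]) cube([1930, 20, 182]);
translate([188, 1831, 262]) cube([1930, 20, 182]);
translate([103, 342, 262]) cube([20, 1424, 182]);
translate([2183, 342, 262]) cube([20, 1424, 182]);
translate([347, 257, 444]) cube([62, 1594, 15]);
translate([568, 257, 444]) cube([62, 1594, 15]);
translate([789, 257, 444]) cube([62, 1594, 15]);
translate([1010, 257, 444]) cube([62, 1594, 15]);
translate([1231, 257, 444]) cube([62, 1594, 15]);
translate([1452, 257, 444]) cube([62, 1594, 15]);
translate([1673, 257, 444]) cube([62, 1594, 15]);
translate([1894, 257, 444]) cube([62, 1594, 15]);


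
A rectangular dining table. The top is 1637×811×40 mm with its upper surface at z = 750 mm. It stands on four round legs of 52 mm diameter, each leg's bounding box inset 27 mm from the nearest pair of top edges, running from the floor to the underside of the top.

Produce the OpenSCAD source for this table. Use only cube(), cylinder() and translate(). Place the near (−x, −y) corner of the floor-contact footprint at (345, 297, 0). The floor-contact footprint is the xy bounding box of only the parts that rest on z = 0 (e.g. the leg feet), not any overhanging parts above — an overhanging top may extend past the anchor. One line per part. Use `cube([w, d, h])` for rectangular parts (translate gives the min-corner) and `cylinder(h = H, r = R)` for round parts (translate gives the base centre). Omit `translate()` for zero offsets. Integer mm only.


translate([318, 270, 710]) cube([1637, 811, 40]);
translate([371, 323, 0]) cylinder(h = 710, r = 26);
translate([1902, 323, 0]) cylinder(h = 710, r = 26);
translate([371, 1028, 0]) cylinder(h = 710, r = 26);
translate([1902, 1028, 0]) cylinder(h = 710, r = 26);


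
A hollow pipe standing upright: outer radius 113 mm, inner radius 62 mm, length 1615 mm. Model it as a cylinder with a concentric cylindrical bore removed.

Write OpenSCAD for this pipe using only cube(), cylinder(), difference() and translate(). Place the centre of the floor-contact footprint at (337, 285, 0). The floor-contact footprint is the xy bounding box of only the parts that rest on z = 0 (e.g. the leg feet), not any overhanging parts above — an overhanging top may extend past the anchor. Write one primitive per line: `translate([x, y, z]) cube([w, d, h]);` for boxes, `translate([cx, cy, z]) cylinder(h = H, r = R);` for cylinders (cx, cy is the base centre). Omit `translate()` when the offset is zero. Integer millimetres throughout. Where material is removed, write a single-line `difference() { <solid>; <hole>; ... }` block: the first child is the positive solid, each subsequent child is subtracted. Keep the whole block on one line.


difference() { translate([337, 285, 0]) cylinder(h = 1615, r = 113); translate([337, 285, 0]) cylinder(h = 1615, r = 62); }


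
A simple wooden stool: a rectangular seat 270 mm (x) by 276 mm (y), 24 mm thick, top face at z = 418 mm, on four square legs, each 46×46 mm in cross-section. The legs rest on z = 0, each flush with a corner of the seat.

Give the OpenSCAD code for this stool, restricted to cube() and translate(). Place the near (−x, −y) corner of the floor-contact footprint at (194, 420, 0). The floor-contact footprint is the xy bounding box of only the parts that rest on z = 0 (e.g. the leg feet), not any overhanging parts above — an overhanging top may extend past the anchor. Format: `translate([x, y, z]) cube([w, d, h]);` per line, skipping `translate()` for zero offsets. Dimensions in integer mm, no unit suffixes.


translate([194, 420, 394]) cube([270, 276, 24]);
translate([194, 420, 0]) cube([46, 46, 394]);
translate([418, 420, 0]) cube([46, 46, 394]);
translate([194, 650, 0]) cube([46, 46, 394]);
translate([418, 650, 0]) cube([46, 46, 394]);


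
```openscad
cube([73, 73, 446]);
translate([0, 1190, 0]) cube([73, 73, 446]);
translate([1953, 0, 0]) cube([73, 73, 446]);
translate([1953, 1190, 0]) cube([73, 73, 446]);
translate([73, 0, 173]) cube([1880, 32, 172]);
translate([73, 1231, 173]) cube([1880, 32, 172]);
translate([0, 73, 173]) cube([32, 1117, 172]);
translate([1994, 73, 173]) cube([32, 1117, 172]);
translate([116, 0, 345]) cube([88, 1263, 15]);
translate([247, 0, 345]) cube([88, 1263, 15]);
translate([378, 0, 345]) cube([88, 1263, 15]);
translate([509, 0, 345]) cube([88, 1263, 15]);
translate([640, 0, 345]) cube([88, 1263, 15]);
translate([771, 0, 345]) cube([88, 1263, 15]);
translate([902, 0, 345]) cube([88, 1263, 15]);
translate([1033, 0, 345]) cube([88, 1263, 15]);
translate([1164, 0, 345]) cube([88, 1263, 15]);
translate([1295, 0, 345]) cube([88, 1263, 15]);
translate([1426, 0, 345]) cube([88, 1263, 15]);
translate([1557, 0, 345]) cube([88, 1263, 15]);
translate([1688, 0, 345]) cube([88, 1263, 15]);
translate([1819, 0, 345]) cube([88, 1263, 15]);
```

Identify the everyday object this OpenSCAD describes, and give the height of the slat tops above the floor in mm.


A bed frame. The slat-top height is 360 mm.

Four posts, four rails, and a row of slats — a bed frame. Slats sit on the rails at z = 173 + 172 = 345; with slat thickness 15, the top is 360 mm.


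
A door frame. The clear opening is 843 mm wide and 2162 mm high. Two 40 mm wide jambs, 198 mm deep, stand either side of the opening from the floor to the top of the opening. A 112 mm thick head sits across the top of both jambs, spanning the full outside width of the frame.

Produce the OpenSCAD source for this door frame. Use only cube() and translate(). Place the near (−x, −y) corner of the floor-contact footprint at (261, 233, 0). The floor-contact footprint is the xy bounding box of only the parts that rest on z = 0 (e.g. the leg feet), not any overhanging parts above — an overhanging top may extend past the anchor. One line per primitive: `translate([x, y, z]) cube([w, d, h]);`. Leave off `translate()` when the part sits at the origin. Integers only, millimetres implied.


translate([261, 233, 0]) cube([40, 198, 2162]);
translate([1144, 233, 0]) cube([40, 198, 2162]);
translate([261, 233, 2162]) cube([923, 198, 112]);


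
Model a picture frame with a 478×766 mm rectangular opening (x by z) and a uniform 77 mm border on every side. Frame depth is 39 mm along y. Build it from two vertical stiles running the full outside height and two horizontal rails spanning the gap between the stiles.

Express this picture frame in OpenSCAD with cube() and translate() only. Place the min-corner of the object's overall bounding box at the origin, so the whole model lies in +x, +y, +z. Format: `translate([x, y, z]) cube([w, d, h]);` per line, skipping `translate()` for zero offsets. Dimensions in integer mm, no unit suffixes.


cube([77, 39, 920]);
translate([555, 0, 0]) cube([77, 39, 920]);
translate([77, 0, 0]) cube([478, 39, 77]);
translate([77, 0, 843]) cube([478, 39, 77]);


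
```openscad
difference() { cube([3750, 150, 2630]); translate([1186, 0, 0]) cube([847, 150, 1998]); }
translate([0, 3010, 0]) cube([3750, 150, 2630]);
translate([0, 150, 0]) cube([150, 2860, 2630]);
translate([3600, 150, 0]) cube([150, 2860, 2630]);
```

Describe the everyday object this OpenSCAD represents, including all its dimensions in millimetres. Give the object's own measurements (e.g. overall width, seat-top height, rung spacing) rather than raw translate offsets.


A single room: four walls, each 2630 mm tall and 150 mm thick, enclosing an outside footprint 3750×3160 mm (x × y), no floor or roof. The front and back walls (−y and +y sides) run the full x-width; the side walls fit between their inner faces. A door opening 847 mm wide and 1998 mm tall is cut through the front wall from the floor up, its −x edge 1186 mm from the wall's −x end.


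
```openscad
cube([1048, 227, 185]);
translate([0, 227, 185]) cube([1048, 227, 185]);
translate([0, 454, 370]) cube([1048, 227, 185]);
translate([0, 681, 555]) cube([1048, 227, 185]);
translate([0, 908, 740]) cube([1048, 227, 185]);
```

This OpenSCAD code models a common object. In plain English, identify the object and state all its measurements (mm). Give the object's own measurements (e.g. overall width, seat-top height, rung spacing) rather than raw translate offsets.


A straight staircase of 5 solid steps. Each step is 1048 mm wide (x), 227 mm deep (y, the going) and 185 mm tall (the rise). The first step rests on the floor; each subsequent step sits one going further in +y and one rise higher in +z, directly behind and above the previous step with no overlap.


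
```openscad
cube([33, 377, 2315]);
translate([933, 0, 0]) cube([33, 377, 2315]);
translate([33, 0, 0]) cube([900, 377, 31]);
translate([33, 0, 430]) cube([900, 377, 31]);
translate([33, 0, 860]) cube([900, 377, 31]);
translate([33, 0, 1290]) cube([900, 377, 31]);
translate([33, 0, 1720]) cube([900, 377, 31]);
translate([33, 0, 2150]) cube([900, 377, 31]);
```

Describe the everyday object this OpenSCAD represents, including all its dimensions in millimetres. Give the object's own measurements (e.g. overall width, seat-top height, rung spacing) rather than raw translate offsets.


An open bookshelf. Two side panels, each 33 mm thick, 377 mm deep and 2315 mm tall, stand 966 mm apart (outside-to-outside). Between them sit 6 shelves, each 31 mm thick and 377 mm deep, spanning the full gap between the sides. The bottom shelf rests on the floor (its underside at z = 0) and the clear gap between one shelf's top and the next shelf's underside is 399 mm.


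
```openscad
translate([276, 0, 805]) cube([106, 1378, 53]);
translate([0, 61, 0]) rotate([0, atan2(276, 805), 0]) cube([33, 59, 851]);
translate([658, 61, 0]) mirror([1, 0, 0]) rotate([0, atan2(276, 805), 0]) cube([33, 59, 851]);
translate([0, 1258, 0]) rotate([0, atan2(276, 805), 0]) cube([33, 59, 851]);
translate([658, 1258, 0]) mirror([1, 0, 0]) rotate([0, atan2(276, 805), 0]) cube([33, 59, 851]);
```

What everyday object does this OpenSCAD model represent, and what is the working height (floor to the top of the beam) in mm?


A sawhorse. The overall height is 858 mm.

A beam across two mirrored pairs of raked legs — a sawhorse. The beam's underside is at z = 805 (matching the legs' vertical rise in atan2(276, 805)) and the beam is 53 mm tall, so its top is at 805 + 53 = 858 mm. The raked legs top out at the beam's underside, so that is the highest point.


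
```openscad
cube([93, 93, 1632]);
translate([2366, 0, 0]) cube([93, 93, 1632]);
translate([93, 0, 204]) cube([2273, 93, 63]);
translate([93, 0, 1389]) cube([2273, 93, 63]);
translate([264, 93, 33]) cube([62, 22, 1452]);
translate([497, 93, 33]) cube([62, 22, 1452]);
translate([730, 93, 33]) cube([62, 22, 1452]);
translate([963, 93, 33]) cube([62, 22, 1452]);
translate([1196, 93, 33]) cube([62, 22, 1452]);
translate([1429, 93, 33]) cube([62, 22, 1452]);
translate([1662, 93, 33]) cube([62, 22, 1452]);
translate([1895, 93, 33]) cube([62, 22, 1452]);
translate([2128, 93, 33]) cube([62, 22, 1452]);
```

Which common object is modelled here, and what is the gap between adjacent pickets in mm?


A fence section. The picket gap is 171 mm.

Two posts, two rails, 9 pickets — a fence section. Span 2273 mm holds 9 pickets of 62 mm with 10 equal gaps: ⌊(2273 − 9·62) / 10⌋ = 171 mm.


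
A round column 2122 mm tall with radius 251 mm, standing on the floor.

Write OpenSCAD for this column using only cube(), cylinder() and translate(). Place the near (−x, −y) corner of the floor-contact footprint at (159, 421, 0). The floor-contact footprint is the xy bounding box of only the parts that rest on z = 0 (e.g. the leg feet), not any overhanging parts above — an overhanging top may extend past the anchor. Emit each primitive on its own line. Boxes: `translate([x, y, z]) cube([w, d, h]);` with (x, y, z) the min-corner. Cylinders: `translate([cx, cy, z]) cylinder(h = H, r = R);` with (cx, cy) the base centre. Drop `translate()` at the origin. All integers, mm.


translate([410, 672, 0]) cylinder(h = 2122, r = 251);


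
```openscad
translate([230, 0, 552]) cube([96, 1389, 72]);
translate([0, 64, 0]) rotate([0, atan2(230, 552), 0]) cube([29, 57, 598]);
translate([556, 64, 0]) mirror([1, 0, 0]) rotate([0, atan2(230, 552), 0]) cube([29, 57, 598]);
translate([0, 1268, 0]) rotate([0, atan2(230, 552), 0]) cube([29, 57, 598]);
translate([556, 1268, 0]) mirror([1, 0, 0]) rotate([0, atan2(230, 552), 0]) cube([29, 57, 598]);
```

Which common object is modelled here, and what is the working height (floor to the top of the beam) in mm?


A sawhorse. The overall height is 624 mm.

A beam across two mirrored pairs of raked legs — a sawhorse. The beam's underside is at z = 552 (matching the legs' vertical rise in atan2(230, 552)) and the beam is 72 mm tall, so its top is at 552 + 72 = 624 mm. The raked legs top out at the beam's underside, so that is the highest point.


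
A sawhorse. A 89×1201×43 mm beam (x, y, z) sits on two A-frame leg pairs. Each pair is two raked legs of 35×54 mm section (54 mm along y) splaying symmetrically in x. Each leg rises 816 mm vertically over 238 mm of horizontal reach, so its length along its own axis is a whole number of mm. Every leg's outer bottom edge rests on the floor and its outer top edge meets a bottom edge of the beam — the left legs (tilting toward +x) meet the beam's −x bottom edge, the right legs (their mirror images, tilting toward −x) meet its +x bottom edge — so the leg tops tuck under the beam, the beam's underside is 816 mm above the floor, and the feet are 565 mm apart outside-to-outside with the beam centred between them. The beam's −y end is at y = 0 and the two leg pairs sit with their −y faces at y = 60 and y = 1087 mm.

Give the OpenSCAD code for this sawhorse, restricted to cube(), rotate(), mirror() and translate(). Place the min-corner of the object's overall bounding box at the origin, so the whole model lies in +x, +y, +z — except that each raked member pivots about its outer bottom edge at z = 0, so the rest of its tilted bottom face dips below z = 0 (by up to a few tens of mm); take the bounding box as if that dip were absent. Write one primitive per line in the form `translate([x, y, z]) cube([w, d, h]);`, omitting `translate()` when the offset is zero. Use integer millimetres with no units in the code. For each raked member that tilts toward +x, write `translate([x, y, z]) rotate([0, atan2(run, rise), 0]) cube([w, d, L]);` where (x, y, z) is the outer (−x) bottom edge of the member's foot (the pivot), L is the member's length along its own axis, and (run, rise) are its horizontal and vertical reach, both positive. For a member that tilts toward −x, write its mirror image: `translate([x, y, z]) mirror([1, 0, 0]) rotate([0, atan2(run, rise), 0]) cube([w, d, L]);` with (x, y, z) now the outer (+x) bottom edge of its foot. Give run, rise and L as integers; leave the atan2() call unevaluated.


translate([238, 0, 816]) cube([89, 1201, 43]);
translate([0, 60, 0]) rotate([0, atan2(238, 816), 0]) cube([35, 54, 850]);
translate([565, 60, 0]) mirror([1, 0, 0]) rotate([0, atan2(238, 816), 0]) cube([35, 54, 850]);
translate([0, 1087, 0]) rotate([0, atan2(238, 816), 0]) cube([35, 54, 850]);
translate([565, 1087, 0]) mirror([1, 0, 0]) rotate([0, atan2(238, 816), 0]) cube([35, 54, 850]);


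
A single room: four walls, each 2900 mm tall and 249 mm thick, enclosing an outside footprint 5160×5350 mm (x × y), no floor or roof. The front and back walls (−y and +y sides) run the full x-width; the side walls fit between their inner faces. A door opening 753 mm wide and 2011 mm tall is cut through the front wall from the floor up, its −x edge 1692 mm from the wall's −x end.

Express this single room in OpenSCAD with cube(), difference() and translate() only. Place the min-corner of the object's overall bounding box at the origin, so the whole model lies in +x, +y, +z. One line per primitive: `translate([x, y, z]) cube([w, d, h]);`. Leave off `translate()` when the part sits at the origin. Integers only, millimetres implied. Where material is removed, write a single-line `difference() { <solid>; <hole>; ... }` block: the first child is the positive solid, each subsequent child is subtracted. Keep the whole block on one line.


difference() { cube([5160, 249, 2900]); translate([1692, 0, 0]) cube([753, 249, 2011]); }
translate([0, 5101, 0]) cube([5160, 249, 2900]);
translate([0, 249, 0]) cube([249, 4852, 2900]);
translate([4911, 249, 0]) cube([249, 4852, 2900]);


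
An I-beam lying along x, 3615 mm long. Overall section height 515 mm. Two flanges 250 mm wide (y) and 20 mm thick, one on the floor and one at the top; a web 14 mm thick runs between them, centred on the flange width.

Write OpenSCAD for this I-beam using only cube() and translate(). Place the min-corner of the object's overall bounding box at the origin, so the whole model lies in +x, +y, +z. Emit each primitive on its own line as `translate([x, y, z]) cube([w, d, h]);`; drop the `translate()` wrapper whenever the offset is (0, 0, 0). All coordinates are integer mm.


cube([3615, 250, 20]);
translate([0, 118, 20]) cube([3615, 14, 475]);
translate([0, 0, 495]) cube([3615, 250, 20]);


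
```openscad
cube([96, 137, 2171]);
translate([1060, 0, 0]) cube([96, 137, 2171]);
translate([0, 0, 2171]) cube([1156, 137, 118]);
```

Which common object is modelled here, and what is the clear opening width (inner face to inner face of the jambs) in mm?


A door frame. The clear opening width is 964 mm.

Two 2171 mm tall posts with a header on top — a door frame. The left jamb is 96 mm wide at x = 0; the right jamb starts at x = 1060. The clear opening is 1060 − 96 = 964 mm.


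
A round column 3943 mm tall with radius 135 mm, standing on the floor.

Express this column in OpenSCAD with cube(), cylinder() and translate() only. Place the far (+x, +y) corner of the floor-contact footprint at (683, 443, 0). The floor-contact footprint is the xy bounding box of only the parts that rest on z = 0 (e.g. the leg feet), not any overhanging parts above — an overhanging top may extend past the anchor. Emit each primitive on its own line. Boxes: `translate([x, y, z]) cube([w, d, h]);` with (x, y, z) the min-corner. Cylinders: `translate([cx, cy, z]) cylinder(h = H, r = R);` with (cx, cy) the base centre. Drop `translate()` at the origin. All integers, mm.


translate([548, 308, 0]) cylinder(h = 3943, r = 135);


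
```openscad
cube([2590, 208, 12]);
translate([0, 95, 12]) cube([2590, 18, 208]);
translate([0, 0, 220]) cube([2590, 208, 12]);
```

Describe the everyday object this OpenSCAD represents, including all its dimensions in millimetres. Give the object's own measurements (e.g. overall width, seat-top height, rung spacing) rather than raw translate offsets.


An I-beam lying along x, 2590 mm long. Overall section height 232 mm. Two flanges 208 mm wide (y) and 12 mm thick, one on the floor and one at the top; a web 18 mm thick runs between them, centred on the flange width.


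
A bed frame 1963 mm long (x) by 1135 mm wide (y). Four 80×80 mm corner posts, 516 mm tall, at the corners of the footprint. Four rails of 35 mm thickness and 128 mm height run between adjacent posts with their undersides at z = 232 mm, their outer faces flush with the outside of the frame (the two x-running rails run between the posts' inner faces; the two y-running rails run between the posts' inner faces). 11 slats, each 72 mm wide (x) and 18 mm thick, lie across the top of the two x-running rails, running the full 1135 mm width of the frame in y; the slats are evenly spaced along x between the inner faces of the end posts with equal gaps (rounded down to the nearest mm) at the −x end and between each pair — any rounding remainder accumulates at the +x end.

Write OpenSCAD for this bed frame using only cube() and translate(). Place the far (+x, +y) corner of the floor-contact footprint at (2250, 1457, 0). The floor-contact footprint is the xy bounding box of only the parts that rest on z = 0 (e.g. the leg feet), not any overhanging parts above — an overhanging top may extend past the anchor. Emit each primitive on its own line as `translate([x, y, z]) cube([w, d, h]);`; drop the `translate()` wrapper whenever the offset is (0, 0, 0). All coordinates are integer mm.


translate([287, 322, 0]) cube([80, 80, 516]);
translate([287, 1377, 0]) cube([80, 80, 516]);
translate([2170, 322, 0]) cube([80, 80, 516]);
translate([2170, 1377, 0]) cube([80, 80, 516]);
translate([367, 322, 232]) cube([1803, 35, 128]);
translate([367, 1422, 232]) cube([1803, 35, 128]);
translate([287, 402, 232]) cube([35, 975, 128]);
translate([2215, 402, 232]) cube([35, 975, 128]);
translate([451, 322, 360]) cube([72, 1135, 18]);
translate([607, 322, 360]) cube([72, 1135, 18]);
translate([763, 322, 360]) cube([72, 1135, 18]);
translate([919, 322, 360]) cube([72, 1135, 18]);
translate([1075, 322, 360]) cube([72, 1135, 18]);
translate([1231, 322, 360]) cube([72, 1135, 18]);
translate([1387, 322, 360]) cube([72, 1135, 18]);
translate([1543, 322, 360]) cube([72, 1135, 18]);
translate([1699, 322, 360]) cube([72, 1135, 18]);
translate([1855, 322, 360]) cube([72, 1135, 18]);
translate([2011, 322, 360]) cube([72, 1135, 18]);


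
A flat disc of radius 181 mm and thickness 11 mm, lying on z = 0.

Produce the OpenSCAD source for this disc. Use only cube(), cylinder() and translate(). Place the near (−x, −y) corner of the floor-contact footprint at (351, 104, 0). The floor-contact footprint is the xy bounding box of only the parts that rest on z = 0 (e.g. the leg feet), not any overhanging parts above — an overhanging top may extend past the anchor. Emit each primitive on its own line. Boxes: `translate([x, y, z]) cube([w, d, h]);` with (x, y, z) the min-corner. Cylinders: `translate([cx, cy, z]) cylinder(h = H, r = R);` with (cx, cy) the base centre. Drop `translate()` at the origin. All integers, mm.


translate([532, 285, 0]) cylinder(h = 11, r = 181);


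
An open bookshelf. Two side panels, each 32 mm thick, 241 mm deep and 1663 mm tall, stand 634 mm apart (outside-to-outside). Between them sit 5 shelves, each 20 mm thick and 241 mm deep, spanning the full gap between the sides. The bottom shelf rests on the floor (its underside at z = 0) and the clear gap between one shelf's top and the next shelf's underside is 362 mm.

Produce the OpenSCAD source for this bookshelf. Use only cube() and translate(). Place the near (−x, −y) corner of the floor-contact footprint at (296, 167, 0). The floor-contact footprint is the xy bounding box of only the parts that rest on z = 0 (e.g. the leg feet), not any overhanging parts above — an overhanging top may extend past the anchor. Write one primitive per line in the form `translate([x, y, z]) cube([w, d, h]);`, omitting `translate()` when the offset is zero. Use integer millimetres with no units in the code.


translate([296, 167, 0]) cube([32, 241, 1663]);
translate([898, 167, 0]) cube([32, 241, 1663]);
translate([328, 167, 0]) cube([570, 241, 20]);
translate([328, 167, 382]) cube([570, 241, 20]);
translate([328, 167, 764]) cube([570, 241, 20]);
translate([328, 167, 1146]) cube([570, 241, 20]);
translate([328, 167, 1528]) cube([570, 241, 20]);


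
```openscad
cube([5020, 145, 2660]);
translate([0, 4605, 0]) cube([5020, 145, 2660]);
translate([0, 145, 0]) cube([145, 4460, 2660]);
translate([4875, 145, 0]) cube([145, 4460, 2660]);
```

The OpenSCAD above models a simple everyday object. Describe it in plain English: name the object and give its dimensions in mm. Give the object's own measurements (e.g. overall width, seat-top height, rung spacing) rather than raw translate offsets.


The wall frame of a small rectangular building: four walls, each 2660 mm tall and 145 mm thick, enclosing a footprint 5020 mm (x) by 4750 mm (y) outside-to-outside, with no floor or roof. The front and back walls (the −y and +y sides) span the full width; the two side walls fit between them.


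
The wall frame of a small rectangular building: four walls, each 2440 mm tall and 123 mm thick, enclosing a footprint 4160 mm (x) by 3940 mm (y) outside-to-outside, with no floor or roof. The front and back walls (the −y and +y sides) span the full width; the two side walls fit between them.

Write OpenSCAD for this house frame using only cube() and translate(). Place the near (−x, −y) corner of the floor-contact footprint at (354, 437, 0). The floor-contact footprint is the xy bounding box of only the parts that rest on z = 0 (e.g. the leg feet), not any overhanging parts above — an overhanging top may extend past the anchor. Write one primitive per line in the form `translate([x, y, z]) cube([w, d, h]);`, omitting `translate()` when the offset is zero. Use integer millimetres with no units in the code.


translate([354, 437, 0]) cube([4160, 123, 2440]);
translate([354, 4254, 0]) cube([4160, 123, 2440]);
translate([354, 560, 0]) cube([123, 3694, 2440]);
translate([4391, 560, 0]) cube([123, 3694, 2440]);


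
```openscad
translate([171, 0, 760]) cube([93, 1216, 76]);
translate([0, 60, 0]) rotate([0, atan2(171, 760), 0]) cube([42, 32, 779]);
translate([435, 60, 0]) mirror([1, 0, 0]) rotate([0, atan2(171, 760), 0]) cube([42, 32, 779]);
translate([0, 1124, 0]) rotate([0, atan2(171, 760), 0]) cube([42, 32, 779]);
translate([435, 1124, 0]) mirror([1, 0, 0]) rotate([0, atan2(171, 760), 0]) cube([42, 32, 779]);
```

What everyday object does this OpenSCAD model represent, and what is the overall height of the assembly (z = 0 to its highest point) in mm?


A sawhorse. The overall height is 836 mm.

A beam across two mirrored pairs of raked legs — a sawhorse. The beam's underside is at z = 760 (matching the legs' vertical rise in atan2(171, 760)) and the beam is 76 mm tall, so its top is at 760 + 76 = 836 mm. The raked legs top out at the beam's underside, so that is the highest point.


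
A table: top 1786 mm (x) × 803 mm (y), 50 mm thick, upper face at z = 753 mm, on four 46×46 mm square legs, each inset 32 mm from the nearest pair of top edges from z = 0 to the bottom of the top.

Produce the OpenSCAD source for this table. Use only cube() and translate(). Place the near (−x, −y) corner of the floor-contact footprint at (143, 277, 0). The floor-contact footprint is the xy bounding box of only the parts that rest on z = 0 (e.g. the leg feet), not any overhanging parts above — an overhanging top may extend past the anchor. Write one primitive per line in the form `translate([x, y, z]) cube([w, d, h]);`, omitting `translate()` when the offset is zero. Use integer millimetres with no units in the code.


// leg_h = 753 - 50 = 703
translate([111, 245, 703]) cube([1786, 803, 50]);
translate([143, 277, 0]) cube([46, 46, 703]);
translate([1819, 277, 0]) cube([46, 46, 703]);
translate([143, 970, 0]) cube([46, 46, 703]);
translate([1819, 970, 0]) cube([46, 46, 703]);


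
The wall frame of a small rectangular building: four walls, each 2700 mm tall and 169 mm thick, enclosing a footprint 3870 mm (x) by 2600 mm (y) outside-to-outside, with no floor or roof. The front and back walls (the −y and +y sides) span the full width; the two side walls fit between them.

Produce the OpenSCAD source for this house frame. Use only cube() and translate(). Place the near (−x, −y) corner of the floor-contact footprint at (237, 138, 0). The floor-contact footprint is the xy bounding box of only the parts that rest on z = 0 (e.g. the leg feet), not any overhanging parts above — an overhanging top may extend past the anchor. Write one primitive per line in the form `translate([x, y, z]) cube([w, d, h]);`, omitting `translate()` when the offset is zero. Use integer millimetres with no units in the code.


translate([237, 138, 0]) cube([3870, 169, 2700]);
translate([237, 2569, 0]) cube([3870, 169, 2700]);
translate([237, 307, 0]) cube([169, 2262, 2700]);
translate([3938, 307, 0]) cube([169, 2262, 2700]);


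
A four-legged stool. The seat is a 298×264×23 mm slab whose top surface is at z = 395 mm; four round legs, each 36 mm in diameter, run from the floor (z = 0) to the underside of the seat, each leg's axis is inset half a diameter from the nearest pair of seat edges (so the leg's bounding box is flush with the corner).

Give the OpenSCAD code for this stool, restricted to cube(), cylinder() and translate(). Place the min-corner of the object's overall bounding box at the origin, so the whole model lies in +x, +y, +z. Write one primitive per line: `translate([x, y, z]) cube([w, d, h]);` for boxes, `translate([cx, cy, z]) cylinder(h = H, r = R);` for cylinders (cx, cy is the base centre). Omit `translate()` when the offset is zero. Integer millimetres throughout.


translate([0, 0, 372]) cube([298, 264, 23]);
translate([18, 18, 0]) cylinder(h = 372, r = 18);
translate([280, 18, 0]) cylinder(h = 372, r = 18);
translate([18, 246, 0]) cylinder(h = 372, r = 18);
translate([280, 246, 0]) cylinder(h = 372, r = 18);


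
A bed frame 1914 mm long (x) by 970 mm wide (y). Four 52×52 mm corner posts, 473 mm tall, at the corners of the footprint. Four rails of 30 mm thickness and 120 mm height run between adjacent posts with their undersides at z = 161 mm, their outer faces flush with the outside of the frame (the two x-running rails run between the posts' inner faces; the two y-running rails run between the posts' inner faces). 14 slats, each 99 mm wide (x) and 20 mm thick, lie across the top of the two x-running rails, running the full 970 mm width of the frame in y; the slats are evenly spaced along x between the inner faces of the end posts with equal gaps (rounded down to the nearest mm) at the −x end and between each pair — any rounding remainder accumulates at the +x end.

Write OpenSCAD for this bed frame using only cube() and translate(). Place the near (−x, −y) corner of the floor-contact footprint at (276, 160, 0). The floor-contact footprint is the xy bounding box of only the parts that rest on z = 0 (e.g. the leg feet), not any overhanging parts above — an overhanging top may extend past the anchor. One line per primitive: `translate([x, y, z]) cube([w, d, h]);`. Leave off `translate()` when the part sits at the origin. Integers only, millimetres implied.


translate([276, 160, 0]) cube([52, 52, 473]);
translate([276, 1078, 0]) cube([52, 52, 473]);
translate([2138, 160, 0]) cube([52, 52, 473]);
translate([2138, 1078, 0]) cube([52, 52, 473]);
translate([328, 160, 161]) cube([1810, 30, 120]);
translate([328, 1100, 161]) cube([1810, 30, 120]);
translate([276, 212, 161]) cube([30, 866, 120]);
translate([2160, 212, 161]) cube([30, 866, 120]);
translate([356, 160, 281]) cube([99, 970, 20]);
translate([483, 160, 281]) cube([99, 970, 20]);
translate([610, 160, 281]) cube([99, 970, 20]);
translate([737, 160, 281]) cube([99, 970, 20]);
translate([864, 160, 281]) cube([99, 970, 20]);
translate([991, 160, 281]) cube([99, 970, 20]);
translate([1118, 160, 281]) cube([99, 970, 20]);
translate([1245, 160, 281]) cube([99, 970, 20]);
translate([1372, 160, 281]) cube([99, 970, 20]);
translate([1499, 160, 281]) cube([99, 970, 20]);
translate([1626, 160, 281]) cube([99, 970, 20]);
translate([1753, 160, 281]) cube([99, 970, 20]);
translate([1880, 160, 281]) cube([99, 970, 20]);
translate([2007, 160, 281]) cube([99, 970, 20]);


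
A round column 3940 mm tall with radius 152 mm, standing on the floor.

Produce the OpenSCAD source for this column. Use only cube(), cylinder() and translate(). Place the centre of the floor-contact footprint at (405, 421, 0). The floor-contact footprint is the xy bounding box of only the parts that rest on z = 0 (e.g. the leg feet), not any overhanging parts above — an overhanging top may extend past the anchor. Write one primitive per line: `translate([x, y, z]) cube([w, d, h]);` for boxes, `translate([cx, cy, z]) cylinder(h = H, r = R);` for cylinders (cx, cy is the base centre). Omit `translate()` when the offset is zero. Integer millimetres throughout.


translate([405, 421, 0]) cylinder(h = 3940, r = 152);


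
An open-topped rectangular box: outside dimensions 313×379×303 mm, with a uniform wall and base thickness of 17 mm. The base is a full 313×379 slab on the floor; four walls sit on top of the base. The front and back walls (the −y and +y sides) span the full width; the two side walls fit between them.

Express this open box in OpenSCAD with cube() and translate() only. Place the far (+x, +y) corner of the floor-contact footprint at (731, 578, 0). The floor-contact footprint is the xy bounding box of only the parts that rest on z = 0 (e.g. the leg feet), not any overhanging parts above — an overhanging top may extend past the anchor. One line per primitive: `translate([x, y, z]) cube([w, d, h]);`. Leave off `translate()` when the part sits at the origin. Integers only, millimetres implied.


translate([418, 199, 0]) cube([313, 379, 17]);
translate([418, 199, 17]) cube([313, 17, 286]);
translate([418, 561, 17]) cube([313, 17, 286]);
translate([418, 216, 17]) cube([17, 345, 286]);
translate([714, 216, 17]) cube([17, 345, 286]);


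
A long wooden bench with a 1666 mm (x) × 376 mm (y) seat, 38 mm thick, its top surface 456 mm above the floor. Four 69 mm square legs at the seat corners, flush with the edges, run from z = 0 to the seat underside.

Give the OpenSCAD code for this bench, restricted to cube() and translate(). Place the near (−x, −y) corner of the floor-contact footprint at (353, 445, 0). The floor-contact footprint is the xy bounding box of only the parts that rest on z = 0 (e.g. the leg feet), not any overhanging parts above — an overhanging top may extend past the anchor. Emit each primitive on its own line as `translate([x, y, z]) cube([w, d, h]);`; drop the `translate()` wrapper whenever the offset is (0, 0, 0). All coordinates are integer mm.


// leg_h = 456 − 38 = 418
translate([353, 445, 418]) cube([1666, 376, 38]);
translate([353, 445, 0]) cube([69, 69, 418]);
translate([353, 752, 0]) cube([69, 69, 418]);
translate([1950, 445, 0]) cube([69, 69, 418]);
translate([1950, 752, 0]) cube([69, 69, 418]);


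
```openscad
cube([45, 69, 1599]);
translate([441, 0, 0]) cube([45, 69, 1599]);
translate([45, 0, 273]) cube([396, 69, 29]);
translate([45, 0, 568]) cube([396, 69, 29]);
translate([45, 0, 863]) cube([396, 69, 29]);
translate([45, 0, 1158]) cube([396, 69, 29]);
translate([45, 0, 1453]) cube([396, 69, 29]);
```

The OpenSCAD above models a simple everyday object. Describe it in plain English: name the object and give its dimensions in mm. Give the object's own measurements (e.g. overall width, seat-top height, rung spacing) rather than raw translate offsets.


A straight ladder. Two 45×69 mm vertical rails, 1599 mm tall, stand 486 mm apart (outside-to-outside) with their front faces coplanar on the −y side. 5 rungs, each 69 mm deep and 29 mm tall, span between the inner faces of the rails, front faces flush with the rails. The lowest rung's underside is at z = 273 mm and rungs are spaced 295 mm apart (underside to underside).


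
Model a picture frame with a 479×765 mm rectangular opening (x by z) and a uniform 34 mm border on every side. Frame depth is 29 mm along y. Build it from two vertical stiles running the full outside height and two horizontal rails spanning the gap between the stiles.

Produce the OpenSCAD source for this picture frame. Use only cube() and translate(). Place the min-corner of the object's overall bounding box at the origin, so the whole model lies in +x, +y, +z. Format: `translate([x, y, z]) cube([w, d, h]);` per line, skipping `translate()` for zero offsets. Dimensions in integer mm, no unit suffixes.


cube([34, 29, 833]);
translate([513, 0, 0]) cube([34, 29, 833]);
translate([34, 0, 0]) cube([479, 29, 34]);
translate([34, 0, 799]) cube([479, 29, 34]);


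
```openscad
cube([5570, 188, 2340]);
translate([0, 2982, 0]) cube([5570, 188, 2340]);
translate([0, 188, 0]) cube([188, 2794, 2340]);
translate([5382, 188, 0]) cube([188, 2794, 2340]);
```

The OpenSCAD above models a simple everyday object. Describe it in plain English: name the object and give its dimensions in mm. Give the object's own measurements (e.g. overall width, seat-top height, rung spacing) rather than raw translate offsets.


The wall frame of a small rectangular building: four walls, each 2340 mm tall and 188 mm thick, enclosing a footprint 5570 mm (x) by 3170 mm (y) outside-to-outside, with no floor or roof. The front and back walls (the −y and +y sides) span the full width; the two side walls fit between them.


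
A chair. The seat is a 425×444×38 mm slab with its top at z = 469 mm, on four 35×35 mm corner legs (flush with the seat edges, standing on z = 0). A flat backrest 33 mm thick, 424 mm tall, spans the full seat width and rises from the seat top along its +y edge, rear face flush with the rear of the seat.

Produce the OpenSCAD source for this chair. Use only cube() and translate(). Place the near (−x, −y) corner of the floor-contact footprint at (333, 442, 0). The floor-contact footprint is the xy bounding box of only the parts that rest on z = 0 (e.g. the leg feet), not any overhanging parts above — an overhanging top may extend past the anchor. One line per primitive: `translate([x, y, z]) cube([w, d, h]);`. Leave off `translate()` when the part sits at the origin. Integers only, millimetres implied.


translate([333, 442, 431]) cube([425, 444, 38]);
translate([333, 442, 0]) cube([35, 35, 431]);
translate([723, 442, 0]) cube([35, 35, 431]);
translate([333, 851, 0]) cube([35, 35, 431]);
translate([723, 851, 0]) cube([35, 35, 431]);
translate([333, 853, 469]) cube([425, 33, 424]);


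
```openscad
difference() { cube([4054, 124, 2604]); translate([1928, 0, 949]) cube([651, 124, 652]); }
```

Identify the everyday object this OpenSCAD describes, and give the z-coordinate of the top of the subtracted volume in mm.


A wall with a window opening. The window head height is 1601 mm.

A wall with a rectangular opening subtracted — a window. Sill at z = 949, opening 652 mm tall, so the head is at 949 + 652 = 1601 mm.
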